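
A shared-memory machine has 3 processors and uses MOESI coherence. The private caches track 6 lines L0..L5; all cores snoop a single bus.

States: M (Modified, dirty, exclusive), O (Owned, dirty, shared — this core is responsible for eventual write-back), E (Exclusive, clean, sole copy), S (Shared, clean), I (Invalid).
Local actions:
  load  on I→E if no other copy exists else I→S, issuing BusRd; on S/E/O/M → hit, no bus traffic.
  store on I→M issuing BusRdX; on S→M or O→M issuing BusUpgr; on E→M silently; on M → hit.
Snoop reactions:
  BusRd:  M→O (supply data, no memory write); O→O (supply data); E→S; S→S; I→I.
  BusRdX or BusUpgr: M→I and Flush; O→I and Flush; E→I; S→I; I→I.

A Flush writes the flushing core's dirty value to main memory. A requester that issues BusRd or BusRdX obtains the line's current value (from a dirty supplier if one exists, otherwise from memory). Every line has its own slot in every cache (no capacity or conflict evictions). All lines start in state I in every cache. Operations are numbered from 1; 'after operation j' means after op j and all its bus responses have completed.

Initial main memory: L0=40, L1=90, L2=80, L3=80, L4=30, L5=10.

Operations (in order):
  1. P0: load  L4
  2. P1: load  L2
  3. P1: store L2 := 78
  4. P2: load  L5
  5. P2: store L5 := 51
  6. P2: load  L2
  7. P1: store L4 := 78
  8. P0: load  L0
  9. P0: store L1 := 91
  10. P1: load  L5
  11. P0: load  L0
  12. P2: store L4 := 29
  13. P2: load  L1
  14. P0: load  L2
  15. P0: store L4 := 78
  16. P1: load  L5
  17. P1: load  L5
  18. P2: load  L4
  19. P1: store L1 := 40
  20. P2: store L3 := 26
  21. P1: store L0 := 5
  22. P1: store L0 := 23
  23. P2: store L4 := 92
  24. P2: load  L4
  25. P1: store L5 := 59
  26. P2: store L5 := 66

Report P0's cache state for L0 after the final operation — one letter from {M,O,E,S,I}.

state = I

step 1: P0: load  L4  ⟶  EII  (L4)  txn=BusRd  M[L4]=30
step 2: P1: load  L2  ⟶  IEI  (L2)  txn=BusRd  M[L2]=80
step 3: P1: store L2 := 78  ⟶  IMI  (L2)  txn=∅  M[L2]=80
step 4: P2: load  L5  ⟶  IIE  (L5)  txn=BusRd  M[L5]=10
step 5: P2: store L5 := 51  ⟶  IIM  (L5)  txn=∅  M[L5]=10
step 6: P2: load  L2  ⟶  IOS  (L2)  txn=BusRd  M[L2]=80
step 7: P1: store L4 := 78  ⟶  IMI  (L4)  txn=BusRdX  M[L4]=30
step 8: P0: load  L0  ⟶  EII  (L0)  txn=BusRd  M[L0]=40
step 9: P0: store L1 := 91  ⟶  MII  (L1)  txn=BusRdX  M[L1]=90
step 10: P1: load  L5  ⟶  ISO  (L5)  txn=BusRd  M[L5]=10
step 11: P0: load  L0  ⟶  EII  (L0)  txn=∅  M[L0]=40
step 12: P2: store L4 := 29  ⟶  IIM  (L4)  txn=BusRdX+Flush  M[L4]=78
step 13: P2: load  L1  ⟶  OIS  (L1)  txn=BusRd  M[L1]=90
step 14: P0: load  L2  ⟶  SOS  (L2)  txn=BusRd  M[L2]=80
step 15: P0: store L4 := 78  ⟶  MII  (L4)  txn=BusRdX+Flush  M[L4]=29
step 16: P1: load  L5  ⟶  ISO  (L5)  txn=∅  M[L5]=10
step 17: P1: load  L5  ⟶  ISO  (L5)  txn=∅  M[L5]=10
step 18: P2: load  L4  ⟶  OIS  (L4)  txn=BusRd  M[L4]=29
step 19: P1: store L1 := 40  ⟶  IMI  (L1)  txn=BusRdX+Flush  M[L1]=91
step 20: P2: store L3 := 26  ⟶  IIM  (L3)  txn=BusRdX  M[L3]=80
step 21: P1: store L0 := 5  ⟶  IMI  (L0)  txn=BusRdX  M[L0]=40
step 22: P1: store L0 := 23  ⟶  IMI  (L0)  txn=∅  M[L0]=40
step 23: P2: store L4 := 92  ⟶  IIM  (L4)  txn=BusUpgr+Flush  M[L4]=78
step 24: P2: load  L4  ⟶  IIM  (L4)  txn=∅  M[L4]=78
step 25: P1: store L5 := 59  ⟶  IMI  (L5)  txn=BusUpgr+Flush  M[L5]=51
step 26: P2: store L5 := 66  ⟶  IIM  (L5)  txn=BusRdX+Flush  M[L5]=59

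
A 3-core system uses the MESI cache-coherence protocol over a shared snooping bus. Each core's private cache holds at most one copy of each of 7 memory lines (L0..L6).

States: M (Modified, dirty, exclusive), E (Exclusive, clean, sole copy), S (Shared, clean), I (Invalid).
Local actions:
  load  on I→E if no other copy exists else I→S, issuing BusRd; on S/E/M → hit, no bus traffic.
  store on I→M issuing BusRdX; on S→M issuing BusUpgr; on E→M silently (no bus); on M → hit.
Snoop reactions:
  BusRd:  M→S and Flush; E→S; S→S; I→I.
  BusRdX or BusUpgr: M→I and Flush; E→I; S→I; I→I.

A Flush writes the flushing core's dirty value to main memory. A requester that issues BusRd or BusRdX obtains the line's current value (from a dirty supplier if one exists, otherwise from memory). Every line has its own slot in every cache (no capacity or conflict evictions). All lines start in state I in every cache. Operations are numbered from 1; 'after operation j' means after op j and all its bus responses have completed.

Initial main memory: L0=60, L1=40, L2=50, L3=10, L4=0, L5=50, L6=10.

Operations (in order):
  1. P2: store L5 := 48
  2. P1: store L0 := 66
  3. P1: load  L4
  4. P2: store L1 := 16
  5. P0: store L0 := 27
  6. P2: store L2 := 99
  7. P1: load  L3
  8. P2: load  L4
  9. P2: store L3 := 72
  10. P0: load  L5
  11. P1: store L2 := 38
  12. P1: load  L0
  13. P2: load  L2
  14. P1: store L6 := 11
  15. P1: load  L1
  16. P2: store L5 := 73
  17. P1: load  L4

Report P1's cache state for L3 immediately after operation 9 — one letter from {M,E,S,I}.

state = I

[1] P2: store L5 := 48 | P0:I, P1:I, P2:M(48) | bus: BusRdX
[2] P1: store L0 := 66 | P0:I, P1:M(66), P2:I | bus: BusRdX
[3] P1: load  L4 | P0:I, P1:E(0), P2:I | bus: BusRd
[4] P2: store L1 := 16 | P0:I, P1:I, P2:M(16) | bus: BusRdX
[5] P0: store L0 := 27 | P0:M(27), P1:I, P2:I | bus: BusRdX,Flush
[6] P2: store L2 := 99 | P0:I, P1:I, P2:M(99) | bus: BusRdX
[7] P1: load  L3 | P0:I, P1:E(10), P2:I | bus: BusRd
[8] P2: load  L4 | P0:I, P1:S(0), P2:S(0) | bus: BusRd
[9] P2: store L3 := 72 | P0:I, P1:I, P2:M(72) | bus: BusRdX
[10] P0: load  L5 | P0:S(48), P1:I, P2:S(48) | bus: BusRd,Flush
[11] P1: store L2 := 38 | P0:I, P1:M(38), P2:I | bus: BusRdX,Flush
[12] P1: load  L0 | P0:S(27), P1:S(27), P2:I | bus: BusRd,Flush
[13] P2: load  L2 | P0:I, P1:S(38), P2:S(38) | bus: BusRd,Flush
[14] P1: store L6 := 11 | P0:I, P1:M(11), P2:I | bus: BusRdX
[15] P1: load  L1 | P0:I, P1:S(16), P2:S(16) | bus: BusRd,Flush
[16] P2: store L5 := 73 | P0:I, P1:I, P2:M(73) | bus: BusUpgr
[17] P1: load  L4 | P0:I, P1:S(0), P2:S(0) | bus: none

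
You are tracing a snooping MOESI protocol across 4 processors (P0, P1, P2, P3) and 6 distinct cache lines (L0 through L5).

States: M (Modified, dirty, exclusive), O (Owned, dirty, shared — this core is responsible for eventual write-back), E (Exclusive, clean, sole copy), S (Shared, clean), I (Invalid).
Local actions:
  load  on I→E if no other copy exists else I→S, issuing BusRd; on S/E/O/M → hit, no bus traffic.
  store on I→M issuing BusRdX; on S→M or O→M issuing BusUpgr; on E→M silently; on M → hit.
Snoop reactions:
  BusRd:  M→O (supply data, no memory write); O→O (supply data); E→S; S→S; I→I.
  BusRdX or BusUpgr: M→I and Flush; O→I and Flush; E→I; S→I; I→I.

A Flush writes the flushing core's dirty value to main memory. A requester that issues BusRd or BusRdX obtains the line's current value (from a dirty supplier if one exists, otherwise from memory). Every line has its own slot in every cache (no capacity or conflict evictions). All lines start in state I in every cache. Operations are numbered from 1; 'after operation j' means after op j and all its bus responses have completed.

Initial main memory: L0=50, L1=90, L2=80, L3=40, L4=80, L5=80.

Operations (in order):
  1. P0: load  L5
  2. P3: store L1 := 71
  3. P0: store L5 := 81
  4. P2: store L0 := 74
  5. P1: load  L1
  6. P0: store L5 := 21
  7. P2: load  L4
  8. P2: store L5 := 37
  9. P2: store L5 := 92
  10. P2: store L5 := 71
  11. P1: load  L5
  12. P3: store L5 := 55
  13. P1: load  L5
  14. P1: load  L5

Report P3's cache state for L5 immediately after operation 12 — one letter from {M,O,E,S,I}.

state = M

  op1 P0: load  L5 → E/I/I/I on L5; bus BusRd; mem=80
  op2 P3: store L1 := 71 → I/I/I/M on L1; bus BusRdX; mem=90
  op3 P0: store L5 := 81 → M/I/I/I on L5; bus (none); mem=80
  op4 P2: store L0 := 74 → I/I/M/I on L0; bus BusRdX; mem=50
  op5 P1: load  L1 → I/S/I/O on L1; bus BusRd; mem=90
  op6 P0: store L5 := 21 → M/I/I/I on L5; bus (none); mem=80
  op7 P2: load  L4 → I/I/E/I on L4; bus BusRd; mem=80
  op8 P2: store L5 := 37 → I/I/M/I on L5; bus BusRdX Flush; mem=21
  op9 P2: store L5 := 92 → I/I/M/I on L5; bus (none); mem=21
  op10 P2: store L5 := 71 → I/I/M/I on L5; bus (none); mem=21
  op11 P1: load  L5 → I/S/O/I on L5; bus BusRd; mem=21
  op12 P3: store L5 := 55 → I/I/I/M on L5; bus BusRdX Flush; mem=71
  op13 P1: load  L5 → I/S/I/O on L5; bus BusRd; mem=71
  op14 P1: load  L5 → I/S/I/O on L5; bus (none); mem=71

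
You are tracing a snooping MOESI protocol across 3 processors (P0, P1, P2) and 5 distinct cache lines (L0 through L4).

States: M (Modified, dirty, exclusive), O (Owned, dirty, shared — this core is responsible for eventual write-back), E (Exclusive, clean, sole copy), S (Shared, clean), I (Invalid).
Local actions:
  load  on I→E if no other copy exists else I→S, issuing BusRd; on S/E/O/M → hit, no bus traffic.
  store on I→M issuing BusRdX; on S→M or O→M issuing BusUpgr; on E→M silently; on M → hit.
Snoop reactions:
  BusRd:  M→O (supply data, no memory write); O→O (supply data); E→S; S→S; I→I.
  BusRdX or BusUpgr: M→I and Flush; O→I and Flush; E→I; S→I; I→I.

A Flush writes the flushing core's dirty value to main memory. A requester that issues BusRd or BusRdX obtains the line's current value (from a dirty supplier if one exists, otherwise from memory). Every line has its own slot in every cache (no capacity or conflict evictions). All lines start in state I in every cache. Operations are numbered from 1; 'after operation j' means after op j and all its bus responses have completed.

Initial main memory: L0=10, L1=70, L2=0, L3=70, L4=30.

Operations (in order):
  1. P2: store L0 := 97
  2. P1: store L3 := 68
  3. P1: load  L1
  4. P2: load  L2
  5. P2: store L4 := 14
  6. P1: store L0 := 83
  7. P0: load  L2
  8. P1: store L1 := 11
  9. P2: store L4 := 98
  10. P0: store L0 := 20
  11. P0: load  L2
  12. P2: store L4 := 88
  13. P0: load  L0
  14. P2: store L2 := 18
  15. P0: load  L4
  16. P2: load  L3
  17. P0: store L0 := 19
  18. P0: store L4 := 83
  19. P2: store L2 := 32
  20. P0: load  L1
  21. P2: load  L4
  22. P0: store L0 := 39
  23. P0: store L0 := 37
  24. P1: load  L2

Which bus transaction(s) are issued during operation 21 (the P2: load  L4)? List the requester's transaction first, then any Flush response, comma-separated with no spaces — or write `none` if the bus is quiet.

1. P2: store L0 := 97  bus=[BusRdX]  L0: P0=I P1=I P2=M  mem[L0]=10
2. P1: store L3 := 68  bus=[BusRdX]  L3: P0=I P1=M P2=I  mem[L3]=70
3. P1: load  L1  bus=[BusRd]  L1: P0=I P1=E P2=I  mem[L1]=70
4. P2: load  L2  bus=[BusRd]  L2: P0=I P1=I P2=E  mem[L2]=0
5. P2: store L4 := 14  bus=[BusRdX]  L4: P0=I P1=I P2=M  mem[L4]=30
6. P1: store L0 := 83  bus=[BusRdX,Flush]  L0: P0=I P1=M P2=I  mem[L0]=97
7. P0: load  L2  bus=[BusRd]  L2: P0=S P1=I P2=S  mem[L2]=0
8. P1: store L1 := 11  bus=[-]  L1: P0=I P1=M P2=I  mem[L1]=70
9. P2: store L4 := 98  bus=[-]  L4: P0=I P1=I P2=M  mem[L4]=30
10. P0: store L0 := 20  bus=[BusRdX,Flush]  L0: P0=M P1=I P2=I  mem[L0]=83
11. P0: load  L2  bus=[-]  L2: P0=S P1=I P2=S  mem[L2]=0
12. P2: store L4 := 88  bus=[-]  L4: P0=I P1=I P2=M  mem[L4]=30
13. P0: load  L0  bus=[-]  L0: P0=M P1=I P2=I  mem[L0]=83
14. P2: store L2 := 18  bus=[BusUpgr]  L2: P0=I P1=I P2=M  mem[L2]=0
15. P0: load  L4  bus=[BusRd]  L4: P0=S P1=I P2=O  mem[L4]=30
16. P2: load  L3  bus=[BusRd]  L3: P0=I P1=O P2=S  mem[L3]=70
17. P0: store L0 := 19  bus=[-]  L0: P0=M P1=I P2=I  mem[L0]=83
18. P0: store L4 := 83  bus=[BusUpgr,Flush]  L4: P0=M P1=I P2=I  mem[L4]=88
19. P2: store L2 := 32  bus=[-]  L2: P0=I P1=I P2=M  mem[L2]=0
20. P0: load  L1  bus=[BusRd]  L1: P0=S P1=O P2=I  mem[L1]=70
21. P2: load  L4  bus=[BusRd]  L4: P0=O P1=I P2=S  mem[L4]=88
22. P0: store L0 := 39  bus=[-]  L0: P0=M P1=I P2=I  mem[L0]=83
23. P0: store L0 := 37  bus=[-]  L0: P0=M P1=I P2=I  mem[L0]=83
24. P1: load  L2  bus=[BusRd]  L2: P0=I P1=S P2=O  mem[L2]=0

bus = BusRd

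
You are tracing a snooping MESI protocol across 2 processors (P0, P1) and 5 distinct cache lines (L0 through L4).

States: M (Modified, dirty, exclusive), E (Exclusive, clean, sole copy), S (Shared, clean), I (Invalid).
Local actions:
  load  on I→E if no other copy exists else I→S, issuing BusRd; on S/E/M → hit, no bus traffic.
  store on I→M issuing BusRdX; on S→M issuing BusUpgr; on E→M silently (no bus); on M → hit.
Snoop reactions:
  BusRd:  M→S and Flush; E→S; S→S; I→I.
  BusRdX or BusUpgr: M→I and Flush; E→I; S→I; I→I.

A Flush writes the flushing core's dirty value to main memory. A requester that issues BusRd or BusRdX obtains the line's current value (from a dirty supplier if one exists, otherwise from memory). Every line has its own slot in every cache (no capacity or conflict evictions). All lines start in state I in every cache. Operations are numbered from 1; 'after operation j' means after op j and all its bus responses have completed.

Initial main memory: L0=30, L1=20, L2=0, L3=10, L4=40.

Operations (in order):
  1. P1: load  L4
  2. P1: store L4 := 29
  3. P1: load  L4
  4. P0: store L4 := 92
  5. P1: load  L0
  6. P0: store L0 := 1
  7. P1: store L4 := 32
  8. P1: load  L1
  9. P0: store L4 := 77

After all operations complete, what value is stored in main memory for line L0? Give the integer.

  op1 P1: load  L4 → I/E on L4; bus BusRd; mem=40
  op2 P1: store L4 := 29 → I/M on L4; bus (none); mem=40
  op3 P1: load  L4 → I/M on L4; bus (none); mem=40
  op4 P0: store L4 := 92 → M/I on L4; bus BusRdX Flush; mem=29
  op5 P1: load  L0 → I/E on L0; bus BusRd; mem=30
  op6 P0: store L0 := 1 → M/I on L0; bus BusRdX; mem=30
  op7 P1: store L4 := 32 → I/M on L4; bus BusRdX Flush; mem=92
  op8 P1: load  L1 → I/E on L1; bus BusRd; mem=20
  op9 P0: store L4 := 77 → M/I on L4; bus BusRdX Flush; mem=32

memory[L0] = 30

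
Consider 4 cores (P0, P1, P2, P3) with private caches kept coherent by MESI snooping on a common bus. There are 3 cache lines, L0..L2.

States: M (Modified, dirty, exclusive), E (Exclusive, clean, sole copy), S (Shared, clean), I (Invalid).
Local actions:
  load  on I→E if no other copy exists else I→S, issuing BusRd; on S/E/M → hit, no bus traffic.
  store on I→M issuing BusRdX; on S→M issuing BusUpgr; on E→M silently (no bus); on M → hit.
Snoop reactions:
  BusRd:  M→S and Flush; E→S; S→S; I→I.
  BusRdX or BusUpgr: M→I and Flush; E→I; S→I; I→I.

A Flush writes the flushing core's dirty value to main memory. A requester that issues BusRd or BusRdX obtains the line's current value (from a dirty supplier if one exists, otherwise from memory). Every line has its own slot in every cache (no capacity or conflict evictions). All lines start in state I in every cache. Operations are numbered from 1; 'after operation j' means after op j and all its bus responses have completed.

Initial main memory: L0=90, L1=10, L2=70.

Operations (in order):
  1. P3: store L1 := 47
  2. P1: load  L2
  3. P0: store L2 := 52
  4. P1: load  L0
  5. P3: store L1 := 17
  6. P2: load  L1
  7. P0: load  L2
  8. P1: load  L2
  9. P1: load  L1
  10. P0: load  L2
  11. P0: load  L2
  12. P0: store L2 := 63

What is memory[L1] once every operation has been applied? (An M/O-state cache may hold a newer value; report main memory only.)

1. P3: store L1 := 47  bus=[BusRdX]  L1: P0=I P1=I P2=I P3=M  mem[L1]=10
2. P1: load  L2  bus=[BusRd]  L2: P0=I P1=E P2=I P3=I  mem[L2]=70
3. P0: store L2 := 52  bus=[BusRdX]  L2: P0=M P1=I P2=I P3=I  mem[L2]=70
4. P1: load  L0  bus=[BusRd]  L0: P0=I P1=E P2=I P3=I  mem[L0]=90
5. P3: store L1 := 17  bus=[-]  L1: P0=I P1=I P2=I P3=M  mem[L1]=10
6. P2: load  L1  bus=[BusRd,Flush]  L1: P0=I P1=I P2=S P3=S  mem[L1]=17
7. P0: load  L2  bus=[-]  L2: P0=M P1=I P2=I P3=I  mem[L2]=70
8. P1: load  L2  bus=[BusRd,Flush]  L2: P0=S P1=S P2=I P3=I  mem[L2]=52
9. P1: load  L1  bus=[BusRd]  L1: P0=I P1=S P2=S P3=S  mem[L1]=17
10. P0: load  L2  bus=[-]  L2: P0=S P1=S P2=I P3=I  mem[L2]=52
11. P0: load  L2  bus=[-]  L2: P0=S P1=S P2=I P3=I  mem[L2]=52
12. P0: store L2 := 63  bus=[BusUpgr]  L2: P0=M P1=I P2=I P3=I  mem[L2]=52

memory[L1] = 17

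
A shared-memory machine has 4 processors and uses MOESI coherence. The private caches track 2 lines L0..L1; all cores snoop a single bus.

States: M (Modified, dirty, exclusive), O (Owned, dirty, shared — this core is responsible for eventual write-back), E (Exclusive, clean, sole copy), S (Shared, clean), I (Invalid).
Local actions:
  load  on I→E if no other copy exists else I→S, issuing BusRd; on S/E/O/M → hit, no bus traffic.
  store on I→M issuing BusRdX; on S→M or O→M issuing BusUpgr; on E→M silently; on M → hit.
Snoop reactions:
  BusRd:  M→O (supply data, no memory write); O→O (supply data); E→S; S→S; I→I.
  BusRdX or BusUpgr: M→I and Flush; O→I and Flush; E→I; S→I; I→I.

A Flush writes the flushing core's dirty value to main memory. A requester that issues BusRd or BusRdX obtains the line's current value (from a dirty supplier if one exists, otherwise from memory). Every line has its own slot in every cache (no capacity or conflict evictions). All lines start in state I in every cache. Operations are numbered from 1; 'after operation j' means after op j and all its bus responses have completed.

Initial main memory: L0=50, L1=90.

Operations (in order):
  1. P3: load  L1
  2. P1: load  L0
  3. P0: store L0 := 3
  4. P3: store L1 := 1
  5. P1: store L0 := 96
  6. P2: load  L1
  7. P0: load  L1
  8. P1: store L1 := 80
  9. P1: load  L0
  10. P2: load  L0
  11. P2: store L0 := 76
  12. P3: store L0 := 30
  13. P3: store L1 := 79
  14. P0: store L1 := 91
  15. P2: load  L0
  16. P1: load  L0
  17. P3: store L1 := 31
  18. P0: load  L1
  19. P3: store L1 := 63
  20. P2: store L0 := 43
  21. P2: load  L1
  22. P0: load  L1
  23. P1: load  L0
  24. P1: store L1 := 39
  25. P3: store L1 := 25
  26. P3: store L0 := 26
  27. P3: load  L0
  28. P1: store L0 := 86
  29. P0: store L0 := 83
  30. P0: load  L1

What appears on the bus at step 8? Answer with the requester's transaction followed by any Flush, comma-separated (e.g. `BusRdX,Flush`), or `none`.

step 1: P3: load  L1  ⟶  IIIE  (L1)  txn=BusRd  M[L1]=90
step 2: P1: load  L0  ⟶  IEII  (L0)  txn=BusRd  M[L0]=50
step 3: P0: store L0 := 3  ⟶  MIII  (L0)  txn=BusRdX  M[L0]=50
step 4: P3: store L1 := 1  ⟶  IIIM  (L1)  txn=∅  M[L1]=90
step 5: P1: store L0 := 96  ⟶  IMII  (L0)  txn=BusRdX+Flush  M[L0]=3
step 6: P2: load  L1  ⟶  IISO  (L1)  txn=BusRd  M[L1]=90
step 7: P0: load  L1  ⟶  SISO  (L1)  txn=BusRd  M[L1]=90
step 8: P1: store L1 := 80  ⟶  IMII  (L1)  txn=BusRdX+Flush  M[L1]=1
step 9: P1: load  L0  ⟶  IMII  (L0)  txn=∅  M[L0]=3
step 10: P2: load  L0  ⟶  IOSI  (L0)  txn=BusRd  M[L0]=3
step 11: P2: store L0 := 76  ⟶  IIMI  (L0)  txn=BusUpgr+Flush  M[L0]=96
step 12: P3: store L0 := 30  ⟶  IIIM  (L0)  txn=BusRdX+Flush  M[L0]=76
step 13: P3: store L1 := 79  ⟶  IIIM  (L1)  txn=BusRdX+Flush  M[L1]=80
step 14: P0: store L1 := 91  ⟶  MIII  (L1)  txn=BusRdX+Flush  M[L1]=79
step 15: P2: load  L0  ⟶  IISO  (L0)  txn=BusRd  M[L0]=76
step 16: P1: load  L0  ⟶  ISSO  (L0)  txn=BusRd  M[L0]=76
step 17: P3: store L1 := 31  ⟶  IIIM  (L1)  txn=BusRdX+Flush  M[L1]=91
step 18: P0: load  L1  ⟶  SIIO  (L1)  txn=BusRd  M[L1]=91
step 19: P3: store L1 := 63  ⟶  IIIM  (L1)  txn=BusUpgr  M[L1]=91
step 20: P2: store L0 := 43  ⟶  IIMI  (L0)  txn=BusUpgr+Flush  M[L0]=30
step 21: P2: load  L1  ⟶  IISO  (L1)  txn=BusRd  M[L1]=91
step 22: P0: load  L1  ⟶  SISO  (L1)  txn=BusRd  M[L1]=91
step 23: P1: load  L0  ⟶  ISOI  (L0)  txn=BusRd  M[L0]=30
step 24: P1: store L1 := 39  ⟶  IMII  (L1)  txn=BusRdX+Flush  M[L1]=63
step 25: P3: store L1 := 25  ⟶  IIIM  (L1)  txn=BusRdX+Flush  M[L1]=39
step 26: P3: store L0 := 26  ⟶  IIIM  (L0)  txn=BusRdX+Flush  M[L0]=43
step 27: P3: load  L0  ⟶  IIIM  (L0)  txn=∅  M[L0]=43
step 28: P1: store L0 := 86  ⟶  IMII  (L0)  txn=BusRdX+Flush  M[L0]=26
step 29: P0: store L0 := 83  ⟶  MIII  (L0)  txn=BusRdX+Flush  M[L0]=86
step 30: P0: load  L1  ⟶  SIIO  (L1)  txn=BusRd  M[L1]=39

bus = BusRdX,Flush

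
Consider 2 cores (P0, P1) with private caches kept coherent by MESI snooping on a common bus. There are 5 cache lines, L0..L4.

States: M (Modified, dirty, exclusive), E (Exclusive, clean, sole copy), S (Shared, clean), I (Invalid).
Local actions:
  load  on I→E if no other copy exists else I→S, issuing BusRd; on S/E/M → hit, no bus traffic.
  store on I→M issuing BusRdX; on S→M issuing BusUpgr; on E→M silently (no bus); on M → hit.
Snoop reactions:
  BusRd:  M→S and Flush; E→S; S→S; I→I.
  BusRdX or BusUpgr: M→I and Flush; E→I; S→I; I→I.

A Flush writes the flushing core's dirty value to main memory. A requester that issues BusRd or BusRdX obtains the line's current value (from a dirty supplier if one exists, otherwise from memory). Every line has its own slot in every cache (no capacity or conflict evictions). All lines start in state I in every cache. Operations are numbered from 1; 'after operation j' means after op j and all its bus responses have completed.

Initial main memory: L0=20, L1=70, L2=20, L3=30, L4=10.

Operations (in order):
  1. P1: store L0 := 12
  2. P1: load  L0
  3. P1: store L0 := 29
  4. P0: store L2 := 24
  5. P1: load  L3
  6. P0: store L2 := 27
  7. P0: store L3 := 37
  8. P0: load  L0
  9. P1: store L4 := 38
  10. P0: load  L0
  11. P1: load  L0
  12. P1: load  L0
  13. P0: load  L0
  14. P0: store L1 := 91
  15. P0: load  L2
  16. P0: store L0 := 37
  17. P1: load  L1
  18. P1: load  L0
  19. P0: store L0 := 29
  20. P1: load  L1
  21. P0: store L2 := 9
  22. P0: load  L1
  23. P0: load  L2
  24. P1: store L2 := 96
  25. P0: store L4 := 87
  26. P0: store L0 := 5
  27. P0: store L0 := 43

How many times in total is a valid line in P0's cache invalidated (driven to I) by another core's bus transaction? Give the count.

invalidations = 1

[1] P1: store L0 := 12 | P0:I, P1:M(12) | bus: BusRdX
[2] P1: load  L0 | P0:I, P1:M(12) | bus: none
[3] P1: store L0 := 29 | P0:I, P1:M(29) | bus: none
[4] P0: store L2 := 24 | P0:M(24), P1:I | bus: BusRdX
[5] P1: load  L3 | P0:I, P1:E(30) | bus: BusRd
[6] P0: store L2 := 27 | P0:M(27), P1:I | bus: none
[7] P0: store L3 := 37 | P0:M(37), P1:I | bus: BusRdX
[8] P0: load  L0 | P0:S(29), P1:S(29) | bus: BusRd,Flush
[9] P1: store L4 := 38 | P0:I, P1:M(38) | bus: BusRdX
[10] P0: load  L0 | P0:S(29), P1:S(29) | bus: none
[11] P1: load  L0 | P0:S(29), P1:S(29) | bus: none
[12] P1: load  L0 | P0:S(29), P1:S(29) | bus: none
[13] P0: load  L0 | P0:S(29), P1:S(29) | bus: none
[14] P0: store L1 := 91 | P0:M(91), P1:I | bus: BusRdX
[15] P0: load  L2 | P0:M(27), P1:I | bus: none
[16] P0: store L0 := 37 | P0:M(37), P1:I | bus: BusUpgr
[17] P1: load  L1 | P0:S(91), P1:S(91) | bus: BusRd,Flush
[18] P1: load  L0 | P0:S(37), P1:S(37) | bus: BusRd,Flush
[19] P0: store L0 := 29 | P0:M(29), P1:I | bus: BusUpgr
[20] P1: load  L1 | P0:S(91), P1:S(91) | bus: none
[21] P0: store L2 := 9 | P0:M(9), P1:I | bus: none
[22] P0: load  L1 | P0:S(91), P1:S(91) | bus: none
[23] P0: load  L2 | P0:M(9), P1:I | bus: none
[24] P1: store L2 := 96 | P0:I, P1:M(96) | bus: BusRdX,Flush
[25] P0: store L4 := 87 | P0:M(87), P1:I | bus: BusRdX,Flush
[26] P0: store L0 := 5 | P0:M(5), P1:I | bus: none
[27] P0: store L0 := 43 | P0:M(43), P1:I | bus: none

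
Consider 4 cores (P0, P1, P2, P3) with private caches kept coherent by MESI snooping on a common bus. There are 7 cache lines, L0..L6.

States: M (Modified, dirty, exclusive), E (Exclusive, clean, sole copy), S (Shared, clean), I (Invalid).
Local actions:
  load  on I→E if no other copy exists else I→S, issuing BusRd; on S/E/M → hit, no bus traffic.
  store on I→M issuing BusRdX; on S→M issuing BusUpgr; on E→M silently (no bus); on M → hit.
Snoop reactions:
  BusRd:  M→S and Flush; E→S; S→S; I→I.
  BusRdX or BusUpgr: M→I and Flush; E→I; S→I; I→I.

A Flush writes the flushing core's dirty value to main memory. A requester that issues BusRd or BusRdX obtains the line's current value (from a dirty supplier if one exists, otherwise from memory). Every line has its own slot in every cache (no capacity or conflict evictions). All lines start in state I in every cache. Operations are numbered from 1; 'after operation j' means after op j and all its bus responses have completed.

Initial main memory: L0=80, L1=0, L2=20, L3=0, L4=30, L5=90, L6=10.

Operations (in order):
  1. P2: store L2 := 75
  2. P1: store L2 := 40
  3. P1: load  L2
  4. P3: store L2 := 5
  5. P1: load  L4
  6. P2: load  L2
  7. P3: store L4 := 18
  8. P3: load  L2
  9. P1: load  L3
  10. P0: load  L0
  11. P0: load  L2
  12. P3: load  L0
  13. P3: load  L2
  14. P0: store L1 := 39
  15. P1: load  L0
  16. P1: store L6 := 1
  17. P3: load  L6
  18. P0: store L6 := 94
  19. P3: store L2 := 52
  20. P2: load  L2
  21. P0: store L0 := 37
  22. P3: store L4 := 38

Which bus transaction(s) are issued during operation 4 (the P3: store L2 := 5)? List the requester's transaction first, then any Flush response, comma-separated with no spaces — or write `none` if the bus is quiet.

[1] P2: store L2 := 75 | P0:I, P1:I, P2:M(75), P3:I | bus: BusRdX
[2] P1: store L2 := 40 | P0:I, P1:M(40), P2:I, P3:I | bus: BusRdX,Flush
[3] P1: load  L2 | P0:I, P1:M(40), P2:I, P3:I | bus: none
[4] P3: store L2 := 5 | P0:I, P1:I, P2:I, P3:M(5) | bus: BusRdX,Flush
[5] P1: load  L4 | P0:I, P1:E(30), P2:I, P3:I | bus: BusRd
[6] P2: load  L2 | P0:I, P1:I, P2:S(5), P3:S(5) | bus: BusRd,Flush
[7] P3: store L4 := 18 | P0:I, P1:I, P2:I, P3:M(18) | bus: BusRdX
[8] P3: load  L2 | P0:I, P1:I, P2:S(5), P3:S(5) | bus: none
[9] P1: load  L3 | P0:I, P1:E(0), P2:I, P3:I | bus: BusRd
[10] P0: load  L0 | P0:E(80), P1:I, P2:I, P3:I | bus: BusRd
[11] P0: load  L2 | P0:S(5), P1:I, P2:S(5), P3:S(5) | bus: BusRd
[12] P3: load  L0 | P0:S(80), P1:I, P2:I, P3:S(80) | bus: BusRd
[13] P3: load  L2 | P0:S(5), P1:I, P2:S(5), P3:S(5) | bus: none
[14] P0: store L1 := 39 | P0:M(39), P1:I, P2:I, P3:I | bus: BusRdX
[15] P1: load  L0 | P0:S(80), P1:S(80), P2:I, P3:S(80) | bus: BusRd
[16] P1: store L6 := 1 | P0:I, P1:M(1), P2:I, P3:I | bus: BusRdX
[17] P3: load  L6 | P0:I, P1:S(1), P2:I, P3:S(1) | bus: BusRd,Flush
[18] P0: store L6 := 94 | P0:M(94), P1:I, P2:I, P3:I | bus: BusRdX
[19] P3: store L2 := 52 | P0:I, P1:I, P2:I, P3:M(52) | bus: BusUpgr
[20] P2: load  L2 | P0:I, P1:I, P2:S(52), P3:S(52) | bus: BusRd,Flush
[21] P0: store L0 := 37 | P0:M(37), P1:I, P2:I, P3:I | bus: BusUpgr
[22] P3: store L4 := 38 | P0:I, P1:I, P2:I, P3:M(38) | bus: none

bus = BusRdX,Flush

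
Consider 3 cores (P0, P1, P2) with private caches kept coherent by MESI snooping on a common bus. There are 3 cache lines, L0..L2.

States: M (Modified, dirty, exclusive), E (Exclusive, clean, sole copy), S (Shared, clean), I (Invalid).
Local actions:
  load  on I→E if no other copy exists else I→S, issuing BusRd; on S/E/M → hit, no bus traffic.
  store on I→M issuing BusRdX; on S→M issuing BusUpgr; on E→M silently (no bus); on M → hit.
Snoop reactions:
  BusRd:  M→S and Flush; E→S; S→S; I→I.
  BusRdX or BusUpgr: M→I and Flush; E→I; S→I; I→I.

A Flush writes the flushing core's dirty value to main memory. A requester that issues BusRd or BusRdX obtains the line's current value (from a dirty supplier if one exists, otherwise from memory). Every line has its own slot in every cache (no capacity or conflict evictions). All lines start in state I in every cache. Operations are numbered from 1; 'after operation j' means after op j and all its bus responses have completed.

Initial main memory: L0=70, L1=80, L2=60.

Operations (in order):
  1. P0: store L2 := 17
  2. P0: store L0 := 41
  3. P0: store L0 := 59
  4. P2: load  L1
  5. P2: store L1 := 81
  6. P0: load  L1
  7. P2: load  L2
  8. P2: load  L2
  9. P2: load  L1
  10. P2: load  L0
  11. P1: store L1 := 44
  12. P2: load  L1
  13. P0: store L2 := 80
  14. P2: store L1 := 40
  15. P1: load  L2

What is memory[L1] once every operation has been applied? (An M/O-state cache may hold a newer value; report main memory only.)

[1] P0: store L2 := 17 | P0:M(17), P1:I, P2:I | bus: BusRdX
[2] P0: store L0 := 41 | P0:M(41), P1:I, P2:I | bus: BusRdX
[3] P0: store L0 := 59 | P0:M(59), P1:I, P2:I | bus: none
[4] P2: load  L1 | P0:I, P1:I, P2:E(80) | bus: BusRd
[5] P2: store L1 := 81 | P0:I, P1:I, P2:M(81) | bus: none
[6] P0: load  L1 | P0:S(81), P1:I, P2:S(81) | bus: BusRd,Flush
[7] P2: load  L2 | P0:S(17), P1:I, P2:S(17) | bus: BusRd,Flush
[8] P2: load  L2 | P0:S(17), P1:I, P2:S(17) | bus: none
[9] P2: load  L1 | P0:S(81), P1:I, P2:S(81) | bus: none
[10] P2: load  L0 | P0:S(59), P1:I, P2:S(59) | bus: BusRd,Flush
[11] P1: store L1 := 44 | P0:I, P1:M(44), P2:I | bus: BusRdX
[12] P2: load  L1 | P0:I, P1:S(44), P2:S(44) | bus: BusRd,Flush
[13] P0: store L2 := 80 | P0:M(80), P1:I, P2:I | bus: BusUpgr
[14] P2: store L1 := 40 | P0:I, P1:I, P2:M(40) | bus: BusUpgr
[15] P1: load  L2 | P0:S(80), P1:S(80), P2:I | bus: BusRd,Flush

memory[L1] = 44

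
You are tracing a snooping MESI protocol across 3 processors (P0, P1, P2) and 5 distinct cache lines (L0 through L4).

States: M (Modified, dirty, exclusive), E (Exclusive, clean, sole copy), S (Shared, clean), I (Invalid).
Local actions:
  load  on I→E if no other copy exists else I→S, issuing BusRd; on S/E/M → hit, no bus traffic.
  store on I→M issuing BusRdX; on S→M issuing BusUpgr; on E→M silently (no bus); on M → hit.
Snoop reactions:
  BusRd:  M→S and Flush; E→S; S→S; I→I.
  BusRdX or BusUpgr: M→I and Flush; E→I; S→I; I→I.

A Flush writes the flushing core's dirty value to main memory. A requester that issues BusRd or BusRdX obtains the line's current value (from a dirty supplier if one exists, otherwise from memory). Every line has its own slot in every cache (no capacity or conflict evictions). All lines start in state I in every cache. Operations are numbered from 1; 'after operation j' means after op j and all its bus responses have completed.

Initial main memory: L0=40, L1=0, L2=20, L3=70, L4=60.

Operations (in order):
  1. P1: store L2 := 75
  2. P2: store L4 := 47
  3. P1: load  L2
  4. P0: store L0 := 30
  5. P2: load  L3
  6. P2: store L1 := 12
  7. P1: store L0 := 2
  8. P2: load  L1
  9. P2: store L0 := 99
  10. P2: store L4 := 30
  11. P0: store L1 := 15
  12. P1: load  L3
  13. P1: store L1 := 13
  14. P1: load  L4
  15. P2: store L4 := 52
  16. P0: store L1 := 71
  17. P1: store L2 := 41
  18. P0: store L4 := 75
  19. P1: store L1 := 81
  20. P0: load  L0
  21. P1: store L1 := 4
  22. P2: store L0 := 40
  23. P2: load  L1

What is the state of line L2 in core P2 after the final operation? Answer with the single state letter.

  op1 P1: store L2 := 75 → I/M/I on L2; bus BusRdX; mem=20
  op2 P2: store L4 := 47 → I/I/M on L4; bus BusRdX; mem=60
  op3 P1: load  L2 → I/M/I on L2; bus (none); mem=20
  op4 P0: store L0 := 30 → M/I/I on L0; bus BusRdX; mem=40
  op5 P2: load  L3 → I/I/E on L3; bus BusRd; mem=70
  op6 P2: store L1 := 12 → I/I/M on L1; bus BusRdX; mem=0
  op7 P1: store L0 := 2 → I/M/I on L0; bus BusRdX Flush; mem=30
  op8 P2: load  L1 → I/I/M on L1; bus (none); mem=0
  op9 P2: store L0 := 99 → I/I/M on L0; bus BusRdX Flush; mem=2
  op10 P2: store L4 := 30 → I/I/M on L4; bus (none); mem=60
  op11 P0: store L1 := 15 → M/I/I on L1; bus BusRdX Flush; mem=12
  op12 P1: load  L3 → I/S/S on L3; bus BusRd; mem=70
  op13 P1: store L1 := 13 → I/M/I on L1; bus BusRdX Flush; mem=15
  op14 P1: load  L4 → I/S/S on L4; bus BusRd Flush; mem=30
  op15 P2: store L4 := 52 → I/I/M on L4; bus BusUpgr; mem=30
  op16 P0: store L1 := 71 → M/I/I on L1; bus BusRdX Flush; mem=13
  op17 P1: store L2 := 41 → I/M/I on L2; bus (none); mem=20
  op18 P0: store L4 := 75 → M/I/I on L4; bus BusRdX Flush; mem=52
  op19 P1: store L1 := 81 → I/M/I on L1; bus BusRdX Flush; mem=71
  op20 P0: load  L0 → S/I/S on L0; bus BusRd Flush; mem=99
  op21 P1: store L1 := 4 → I/M/I on L1; bus (none); mem=71
  op22 P2: store L0 := 40 → I/I/M on L0; bus BusUpgr; mem=99
  op23 P2: load  L1 → I/S/S on L1; bus BusRd Flush; mem=4

state = I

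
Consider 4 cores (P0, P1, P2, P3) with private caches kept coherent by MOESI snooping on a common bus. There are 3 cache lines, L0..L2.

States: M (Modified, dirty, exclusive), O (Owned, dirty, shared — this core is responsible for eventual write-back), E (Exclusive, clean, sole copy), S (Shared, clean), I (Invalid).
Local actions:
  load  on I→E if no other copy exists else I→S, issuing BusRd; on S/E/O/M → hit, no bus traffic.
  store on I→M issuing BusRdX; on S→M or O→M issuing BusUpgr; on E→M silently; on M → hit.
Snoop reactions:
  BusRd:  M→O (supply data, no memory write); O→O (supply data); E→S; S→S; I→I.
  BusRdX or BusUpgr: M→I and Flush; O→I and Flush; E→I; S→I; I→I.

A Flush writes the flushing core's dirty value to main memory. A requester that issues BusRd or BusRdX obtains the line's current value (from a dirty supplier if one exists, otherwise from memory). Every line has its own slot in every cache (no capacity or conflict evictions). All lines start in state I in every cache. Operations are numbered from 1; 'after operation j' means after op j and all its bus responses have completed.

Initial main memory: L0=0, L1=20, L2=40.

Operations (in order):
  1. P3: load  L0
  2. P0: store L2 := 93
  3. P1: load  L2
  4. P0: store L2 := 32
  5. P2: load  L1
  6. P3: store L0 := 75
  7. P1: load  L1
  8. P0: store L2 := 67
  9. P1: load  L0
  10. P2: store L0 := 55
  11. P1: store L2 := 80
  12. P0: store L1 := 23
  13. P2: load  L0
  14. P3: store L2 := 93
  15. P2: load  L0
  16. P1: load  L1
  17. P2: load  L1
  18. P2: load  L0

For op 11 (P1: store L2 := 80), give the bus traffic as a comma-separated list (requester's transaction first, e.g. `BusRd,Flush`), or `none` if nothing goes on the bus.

  op1 P3: load  L0 → I/I/I/E on L0; bus BusRd; mem=0
  op2 P0: store L2 := 93 → M/I/I/I on L2; bus BusRdX; mem=40
  op3 P1: load  L2 → O/S/I/I on L2; bus BusRd; mem=40
  op4 P0: store L2 := 32 → M/I/I/I on L2; bus BusUpgr; mem=40
  op5 P2: load  L1 → I/I/E/I on L1; bus BusRd; mem=20
  op6 P3: store L0 := 75 → I/I/I/M on L0; bus (none); mem=0
  op7 P1: load  L1 → I/S/S/I on L1; bus BusRd; mem=20
  op8 P0: store L2 := 67 → M/I/I/I on L2; bus (none); mem=40
  op9 P1: load  L0 → I/S/I/O on L0; bus BusRd; mem=0
  op10 P2: store L0 := 55 → I/I/M/I on L0; bus BusRdX Flush; mem=75
  op11 P1: store L2 := 80 → I/M/I/I on L2; bus BusRdX Flush; mem=67
  op12 P0: store L1 := 23 → M/I/I/I on L1; bus BusRdX; mem=20
  op13 P2: load  L0 → I/I/M/I on L0; bus (none); mem=75
  op14 P3: store L2 := 93 → I/I/I/M on L2; bus BusRdX Flush; mem=80
  op15 P2: load  L0 → I/I/M/I on L0; bus (none); mem=75
  op16 P1: load  L1 → O/S/I/I on L1; bus BusRd; mem=20
  op17 P2: load  L1 → O/S/S/I on L1; bus BusRd; mem=20
  op18 P2: load  L0 → I/I/M/I on L0; bus (none); mem=75

bus = BusRdX,Flush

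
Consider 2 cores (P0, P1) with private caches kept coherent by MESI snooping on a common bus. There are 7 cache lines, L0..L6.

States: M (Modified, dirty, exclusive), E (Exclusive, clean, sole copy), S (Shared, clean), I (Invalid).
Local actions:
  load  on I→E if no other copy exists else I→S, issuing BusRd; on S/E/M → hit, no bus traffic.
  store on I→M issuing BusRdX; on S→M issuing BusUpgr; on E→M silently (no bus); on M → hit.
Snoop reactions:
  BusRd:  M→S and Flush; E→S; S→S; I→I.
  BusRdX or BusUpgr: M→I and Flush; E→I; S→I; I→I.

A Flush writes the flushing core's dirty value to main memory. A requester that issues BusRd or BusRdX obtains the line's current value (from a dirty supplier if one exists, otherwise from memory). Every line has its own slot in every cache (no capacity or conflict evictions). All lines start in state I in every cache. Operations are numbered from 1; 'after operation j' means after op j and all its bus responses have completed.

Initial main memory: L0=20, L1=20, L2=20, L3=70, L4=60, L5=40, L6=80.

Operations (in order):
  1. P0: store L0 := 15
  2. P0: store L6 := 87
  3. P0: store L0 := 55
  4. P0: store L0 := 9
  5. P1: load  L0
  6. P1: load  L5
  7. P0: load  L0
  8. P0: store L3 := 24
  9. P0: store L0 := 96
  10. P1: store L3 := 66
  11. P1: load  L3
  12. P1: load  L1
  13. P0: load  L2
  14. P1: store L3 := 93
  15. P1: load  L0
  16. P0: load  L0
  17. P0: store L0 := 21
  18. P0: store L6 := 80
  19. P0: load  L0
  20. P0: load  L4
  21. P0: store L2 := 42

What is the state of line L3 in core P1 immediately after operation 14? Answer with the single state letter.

step 1: P0: store L0 := 15  ⟶  MI  (L0)  txn=BusRdX  M[L0]=20
step 2: P0: store L6 := 87  ⟶  MI  (L6)  txn=BusRdX  M[L6]=80
step 3: P0: store L0 := 55  ⟶  MI  (L0)  txn=∅  M[L0]=20
step 4: P0: store L0 := 9  ⟶  MI  (L0)  txn=∅  M[L0]=20
step 5: P1: load  L0  ⟶  SS  (L0)  txn=BusRd+Flush  M[L0]=9
step 6: P1: load  L5  ⟶  IE  (L5)  txn=BusRd  M[L5]=40
step 7: P0: load  L0  ⟶  SS  (L0)  txn=∅  M[L0]=9
step 8: P0: store L3 := 24  ⟶  MI  (L3)  txn=BusRdX  M[L3]=70
step 9: P0: store L0 := 96  ⟶  MI  (L0)  txn=BusUpgr  M[L0]=9
step 10: P1: store L3 := 66  ⟶  IM  (L3)  txn=BusRdX+Flush  M[L3]=24
step 11: P1: load  L3  ⟶  IM  (L3)  txn=∅  M[L3]=24
step 12: P1: load  L1  ⟶  IE  (L1)  txn=BusRd  M[L1]=20
step 13: P0: load  L2  ⟶  EI  (L2)  txn=BusRd  M[L2]=20
step 14: P1: store L3 := 93  ⟶  IM  (L3)  txn=∅  M[L3]=24
step 15: P1: load  L0  ⟶  SS  (L0)  txn=BusRd+Flush  M[L0]=96
step 16: P0: load  L0  ⟶  SS  (L0)  txn=∅  M[L0]=96
step 17: P0: store L0 := 21  ⟶  MI  (L0)  txn=BusUpgr  M[L0]=96
step 18: P0: store L6 := 80  ⟶  MI  (L6)  txn=∅  M[L6]=80
step 19: P0: load  L0  ⟶  MI  (L0)  txn=∅  M[L0]=96
step 20: P0: load  L4  ⟶  EI  (L4)  txn=BusRd  M[L4]=60
step 21: P0: store L2 := 42  ⟶  MI  (L2)  txn=∅  M[L2]=20

state = M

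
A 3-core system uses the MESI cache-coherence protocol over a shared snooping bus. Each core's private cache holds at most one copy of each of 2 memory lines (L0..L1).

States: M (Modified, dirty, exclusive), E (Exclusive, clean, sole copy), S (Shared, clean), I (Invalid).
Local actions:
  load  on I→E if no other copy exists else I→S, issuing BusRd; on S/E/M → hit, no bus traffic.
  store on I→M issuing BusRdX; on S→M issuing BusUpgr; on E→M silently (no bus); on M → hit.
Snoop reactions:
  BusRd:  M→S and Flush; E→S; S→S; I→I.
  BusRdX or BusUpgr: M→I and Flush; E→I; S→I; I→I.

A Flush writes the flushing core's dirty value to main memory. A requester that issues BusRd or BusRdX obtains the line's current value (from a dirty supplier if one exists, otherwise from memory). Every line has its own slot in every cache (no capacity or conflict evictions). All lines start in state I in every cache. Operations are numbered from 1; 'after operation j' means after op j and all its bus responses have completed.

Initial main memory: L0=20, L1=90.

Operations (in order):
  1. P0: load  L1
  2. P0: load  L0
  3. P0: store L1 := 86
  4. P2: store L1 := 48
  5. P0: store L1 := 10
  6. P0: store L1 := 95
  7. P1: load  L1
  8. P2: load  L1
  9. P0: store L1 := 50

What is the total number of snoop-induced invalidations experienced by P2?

invalidations = 2

step 1: P0: load  L1  ⟶  EII  (L1)  txn=BusRd  M[L1]=90
step 2: P0: load  L0  ⟶  EII  (L0)  txn=BusRd  M[L0]=20
step 3: P0: store L1 := 86  ⟶  MII  (L1)  txn=∅  M[L1]=90
step 4: P2: store L1 := 48  ⟶  IIM  (L1)  txn=BusRdX+Flush  M[L1]=86
step 5: P0: store L1 := 10  ⟶  MII  (L1)  txn=BusRdX+Flush  M[L1]=48
step 6: P0: store L1 := 95  ⟶  MII  (L1)  txn=∅  M[L1]=48
step 7: P1: load  L1  ⟶  SSI  (L1)  txn=BusRd+Flush  M[L1]=95
step 8: P2: load  L1  ⟶  SSS  (L1)  txn=BusRd  M[L1]=95
step 9: P0: store L1 := 50  ⟶  MII  (L1)  txn=BusUpgr  M[L1]=95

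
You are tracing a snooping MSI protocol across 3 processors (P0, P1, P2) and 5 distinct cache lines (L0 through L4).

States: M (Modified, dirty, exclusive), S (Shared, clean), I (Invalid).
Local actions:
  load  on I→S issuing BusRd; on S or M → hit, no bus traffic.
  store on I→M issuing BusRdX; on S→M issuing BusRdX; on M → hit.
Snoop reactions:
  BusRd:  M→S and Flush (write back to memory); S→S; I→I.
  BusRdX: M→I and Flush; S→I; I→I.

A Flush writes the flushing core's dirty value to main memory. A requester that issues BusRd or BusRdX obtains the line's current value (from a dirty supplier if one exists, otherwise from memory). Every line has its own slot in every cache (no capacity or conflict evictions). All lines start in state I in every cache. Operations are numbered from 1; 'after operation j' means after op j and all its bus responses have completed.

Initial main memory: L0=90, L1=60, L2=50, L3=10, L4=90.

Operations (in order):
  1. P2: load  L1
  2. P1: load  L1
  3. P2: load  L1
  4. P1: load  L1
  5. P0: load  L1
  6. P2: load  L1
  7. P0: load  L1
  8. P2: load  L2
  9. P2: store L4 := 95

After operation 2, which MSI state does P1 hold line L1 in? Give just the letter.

step 1: P2: load  L1  ⟶  IIS  (L1)  txn=BusRd  M[L1]=60
step 2: P1: load  L1  ⟶  ISS  (L1)  txn=BusRd  M[L1]=60
step 3: P2: load  L1  ⟶  ISS  (L1)  txn=∅  M[L1]=60
step 4: P1: load  L1  ⟶  ISS  (L1)  txn=∅  M[L1]=60
step 5: P0: load  L1  ⟶  SSS  (L1)  txn=BusRd  M[L1]=60
step 6: P2: load  L1  ⟶  SSS  (L1)  txn=∅  M[L1]=60
step 7: P0: load  L1  ⟶  SSS  (L1)  txn=∅  M[L1]=60
step 8: P2: load  L2  ⟶  IIS  (L2)  txn=BusRd  M[L2]=50
step 9: P2: store L4 := 95  ⟶  IIM  (L4)  txn=BusRdX  M[L4]=90

state = S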